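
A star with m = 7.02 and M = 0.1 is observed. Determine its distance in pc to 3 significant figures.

m − M = 5 log₁₀(d/10 pc)
7.02 − (0.1) = 6.92 = 5 log₁₀(d/10)
d = 10 × 10^(6.92/5) = 10 × 10^1.384 = 242.1 pc.

242 pc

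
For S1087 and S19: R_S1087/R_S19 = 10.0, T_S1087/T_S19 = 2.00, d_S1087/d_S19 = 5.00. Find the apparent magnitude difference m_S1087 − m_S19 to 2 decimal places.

-4.52

L_S1087/L_S19 = (10.0)²(2.00)⁴ = 1600.
F_S1087/F_S19 = (L_S1087/L_S19)/(d_S1087/d_S19)² = 1600/25.00 = 64.00.
m_S1087 − m_S19 = −2.5 log₁₀(64.00) = -4.52.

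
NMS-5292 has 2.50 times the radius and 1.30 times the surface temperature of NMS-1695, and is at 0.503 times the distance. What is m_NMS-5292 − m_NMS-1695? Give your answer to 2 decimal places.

L_NMS-5292/L_NMS-1695 = (2.50)²(1.30)⁴ = 17.85.
F_NMS-5292/F_NMS-1695 = (L_NMS-5292/L_NMS-1695)/(d_NMS-5292/d_NMS-1695)² = 17.85/0.2530 = 70.55.
m_NMS-5292 − m_NMS-1695 = −2.5 log₁₀(70.55) = -4.62.

-4.62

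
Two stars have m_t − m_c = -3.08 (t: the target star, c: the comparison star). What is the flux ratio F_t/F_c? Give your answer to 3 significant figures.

F_t/F_c = 10^(−(m_t − m_c)/2.5) = 10^(3.08/2.5) = 10^1.232 = 17.06.

17.1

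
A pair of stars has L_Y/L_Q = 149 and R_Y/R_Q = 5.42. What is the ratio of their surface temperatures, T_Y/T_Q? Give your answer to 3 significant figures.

1.50

L ∝ R²T⁴ gives T ∝ (L/R²)^(1/4), so
T_Y/T_Q = (149 / 5.42²)^(1/4) = (5.072)^(1/4) = 1.501.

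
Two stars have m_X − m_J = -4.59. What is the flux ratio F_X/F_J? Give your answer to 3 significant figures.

68.5

F_X/F_J = 10^(−(m_X − m_J)/2.5) = 10^(4.59/2.5) = 10^1.836 = 68.55.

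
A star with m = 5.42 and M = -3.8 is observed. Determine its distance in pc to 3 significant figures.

m − M = 5 log₁₀(d/10 pc)
5.42 − (-3.8) = 9.22 = 5 log₁₀(d/10)
d = 10 × 10^(9.22/5) = 10 × 10^1.844 = 698.2 pc.

698 pc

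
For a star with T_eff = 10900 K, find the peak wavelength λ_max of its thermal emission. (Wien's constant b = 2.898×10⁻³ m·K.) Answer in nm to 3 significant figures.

266 nm

λ_max = b/T = 2.898×10⁻³ / 10900 = 2.66×10^-7 m = 265.9 nm.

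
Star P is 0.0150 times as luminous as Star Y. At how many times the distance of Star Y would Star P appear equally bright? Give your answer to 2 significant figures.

Equal flux requires L_P/d_P² = L_Y/d_Y², so d_P/d_Y = √(L_P/L_Y)
= √(0.0150) = 0.1225.

0.12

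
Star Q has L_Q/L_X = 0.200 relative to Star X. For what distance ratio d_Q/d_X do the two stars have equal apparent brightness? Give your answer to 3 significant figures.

0.447

Equal flux requires L_Q/d_Q² = L_X/d_X², so d_Q/d_X = √(L_Q/L_X)
= √(0.200) = 0.4472.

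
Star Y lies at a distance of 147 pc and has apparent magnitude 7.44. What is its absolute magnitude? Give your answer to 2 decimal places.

M = m − 5 log₁₀(d/10 pc) = 7.44 − 5 log₁₀(147/10)
  = 7.44 − 5 × 1.167 = 7.44 − 5.84 = 1.60.

1.60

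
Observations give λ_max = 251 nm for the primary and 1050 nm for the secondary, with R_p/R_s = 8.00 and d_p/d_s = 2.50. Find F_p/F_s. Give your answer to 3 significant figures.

3.14×10^3

Wien's law: T_p/T_s = λ_s/λ_p = 1050/251 = 4.183.
L_p/L_s = (R_p/R_s)²(T_p/T_s)⁴ = (8.00)²(4.183)⁴ = 1.960×10^4.
F_p/F_s = (L_p/L_s)/(d_p/d_s)² = 1.960×10^4/(2.50)² = 3136.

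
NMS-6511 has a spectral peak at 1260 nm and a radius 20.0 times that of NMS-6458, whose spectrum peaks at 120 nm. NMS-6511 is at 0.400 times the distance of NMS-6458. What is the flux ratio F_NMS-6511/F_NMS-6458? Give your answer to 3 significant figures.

0.206

Wien's law: T_NMS-6511/T_NMS-6458 = λ_NMS-6458/λ_NMS-6511 = 120/1260 = 0.09524.
L_NMS-6511/L_NMS-6458 = (R_NMS-6511/R_NMS-6458)²(T_NMS-6511/T_NMS-6458)⁴ = (20.0)²(0.09524)⁴ = 0.03291.
F_NMS-6511/F_NMS-6458 = (L_NMS-6511/L_NMS-6458)/(d_NMS-6511/d_NMS-6458)² = 0.03291/(0.400)² = 0.2057.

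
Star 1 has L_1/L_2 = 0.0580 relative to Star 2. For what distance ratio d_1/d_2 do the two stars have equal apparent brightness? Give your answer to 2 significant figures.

0.24

Equal flux requires L_1/d_1² = L_2/d_2², so d_1/d_2 = √(L_1/L_2)
= √(0.0580) = 0.2408.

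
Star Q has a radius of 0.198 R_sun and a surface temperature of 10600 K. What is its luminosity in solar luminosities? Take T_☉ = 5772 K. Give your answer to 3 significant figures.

0.446 solar luminosities

L/L_☉ = (R/R_☉)² (T/T_☉)⁴ = (0.198)² × (10600/5772)⁴
       = 0.03920 × (1.836)⁴ = 0.03920 × 11.37 = 0.4459.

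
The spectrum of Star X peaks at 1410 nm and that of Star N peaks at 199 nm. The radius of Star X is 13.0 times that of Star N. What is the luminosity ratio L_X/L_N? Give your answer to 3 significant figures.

0.0671

Wien's law gives T ∝ 1/λ_max, so T_X/T_N = λ_N/λ_X = 199/1410 = 0.1411.
Then L ∝ R²T⁴ gives L_X/L_N = (13.0)² × (0.1411)⁴ = 169.0 × 3.968×10^-4 = 0.06705.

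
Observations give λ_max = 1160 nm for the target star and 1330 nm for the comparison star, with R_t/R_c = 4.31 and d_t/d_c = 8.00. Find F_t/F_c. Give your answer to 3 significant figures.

Wien's law: T_t/T_c = λ_c/λ_t = 1330/1160 = 1.147.
L_t/L_c = (R_t/R_c)²(T_t/T_c)⁴ = (4.31)²(1.147)⁴ = 32.10.
F_t/F_c = (L_t/L_c)/(d_t/d_c)² = 32.10/(8.00)² = 0.5016.

0.502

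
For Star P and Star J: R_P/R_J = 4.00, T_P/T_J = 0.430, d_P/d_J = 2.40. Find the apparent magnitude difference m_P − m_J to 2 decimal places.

L_P/L_J = (4.00)²(0.430)⁴ = 0.5470.
F_P/F_J = (L_P/L_J)/(d_P/d_J)² = 0.5470/5.760 = 0.09497.
m_P − m_J = −2.5 log₁₀(0.09497) = 2.56.

2.56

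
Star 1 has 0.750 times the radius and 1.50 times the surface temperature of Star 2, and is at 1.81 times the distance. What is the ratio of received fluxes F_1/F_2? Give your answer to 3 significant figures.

L_1/L_2 = (R_1/R_2)²(T_1/T_2)⁴ = (0.750)² × (1.50)⁴ = 2.848.
F_1/F_2 = (L_1/L_2)/(d_1/d_2)² = 2.848 / (1.81)² = 0.8692.

0.869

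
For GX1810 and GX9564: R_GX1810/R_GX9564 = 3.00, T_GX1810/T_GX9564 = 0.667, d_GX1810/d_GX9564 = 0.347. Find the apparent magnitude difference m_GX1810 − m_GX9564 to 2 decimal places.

-2.93

L_GX1810/L_GX9564 = (3.00)²(0.667)⁴ = 1.781.
F_GX1810/F_GX9564 = (L_GX1810/L_GX9564)/(d_GX1810/d_GX9564)² = 1.781/0.1204 = 14.79.
m_GX1810 − m_GX9564 = −2.5 log₁₀(14.79) = -2.93.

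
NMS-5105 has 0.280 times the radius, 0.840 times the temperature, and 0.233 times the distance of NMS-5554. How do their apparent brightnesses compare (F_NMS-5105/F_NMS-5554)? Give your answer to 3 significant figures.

0.719

L_NMS-5105/L_NMS-5554 = (R_NMS-5105/R_NMS-5554)²(T_NMS-5105/T_NMS-5554)⁴ = (0.280)² × (0.840)⁴ = 0.03903.
F_NMS-5105/F_NMS-5554 = (L_NMS-5105/L_NMS-5554)/(d_NMS-5105/d_NMS-5554)² = 0.03903 / (0.233)² = 0.7190.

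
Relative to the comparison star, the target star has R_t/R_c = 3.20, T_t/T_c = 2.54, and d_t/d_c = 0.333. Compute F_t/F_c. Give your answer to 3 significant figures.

L_t/L_c = (R_t/R_c)²(T_t/T_c)⁴ = (3.20)² × (2.54)⁴ = 426.2.
F_t/F_c = (L_t/L_c)/(d_t/d_c)² = 426.2 / (0.333)² = 3844.

3.84×10^3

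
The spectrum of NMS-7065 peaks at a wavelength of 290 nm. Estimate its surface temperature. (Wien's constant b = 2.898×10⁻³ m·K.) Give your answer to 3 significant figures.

9.99×10^3 K

T = b/λ_max = 2.898×10⁻³ / (290×10⁻⁹) = 9993 K.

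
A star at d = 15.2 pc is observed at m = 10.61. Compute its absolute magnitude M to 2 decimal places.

9.70

M = m − 5 log₁₀(d/10 pc) = 10.61 − 5 log₁₀(15.2/10)
  = 10.61 − 5 × 0.182 = 10.61 − 0.91 = 9.70.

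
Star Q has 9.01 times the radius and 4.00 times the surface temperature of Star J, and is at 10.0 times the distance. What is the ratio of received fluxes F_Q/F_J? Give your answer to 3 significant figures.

L_Q/L_J = (R_Q/R_J)²(T_Q/T_J)⁴ = (9.01)² × (4.00)⁴ = 2.078×10^4.
F_Q/F_J = (L_Q/L_J)/(d_Q/d_J)² = 2.078×10^4 / (10.0)² = 207.8.

208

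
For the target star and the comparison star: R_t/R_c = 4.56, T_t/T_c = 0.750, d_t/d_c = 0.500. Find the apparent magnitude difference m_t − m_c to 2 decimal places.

L_t/L_c = (4.56)²(0.750)⁴ = 6.579.
F_t/F_c = (L_t/L_c)/(d_t/d_c)² = 6.579/0.2500 = 26.32.
m_t − m_c = −2.5 log₁₀(26.32) = -3.55.

-3.55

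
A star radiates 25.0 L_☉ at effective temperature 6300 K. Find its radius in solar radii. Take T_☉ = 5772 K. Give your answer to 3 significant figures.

4.20 solar radii

R/R_☉ = √(L/L_☉) / (T/T_☉)² = √(25.0) / (1.091)²
       = 5.000 / 1.191 = 4.197.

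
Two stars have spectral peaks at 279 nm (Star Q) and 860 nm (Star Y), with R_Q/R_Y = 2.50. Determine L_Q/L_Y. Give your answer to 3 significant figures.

564

Wien's law gives T ∝ 1/λ_max, so T_Q/T_Y = λ_Y/λ_Q = 860/279 = 3.082.
Then L ∝ R²T⁴ gives L_Q/L_Y = (2.50)² × (3.082)⁴ = 6.250 × 90.28 = 564.2.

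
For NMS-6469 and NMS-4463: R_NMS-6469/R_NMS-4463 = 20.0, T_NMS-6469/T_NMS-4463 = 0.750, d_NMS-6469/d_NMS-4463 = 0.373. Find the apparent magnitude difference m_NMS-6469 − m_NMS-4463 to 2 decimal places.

-7.40

L_NMS-6469/L_NMS-4463 = (20.0)²(0.750)⁴ = 126.6.
F_NMS-6469/F_NMS-4463 = (L_NMS-6469/L_NMS-4463)/(d_NMS-6469/d_NMS-4463)² = 126.6/0.1391 = 909.7.
m_NMS-6469 − m_NMS-4463 = −2.5 log₁₀(909.7) = -7.40.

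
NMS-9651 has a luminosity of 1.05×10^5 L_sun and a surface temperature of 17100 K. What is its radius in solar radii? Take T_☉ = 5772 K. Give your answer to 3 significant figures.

R/R_☉ = √(L/L_☉) / (T/T_☉)² = √(1.05×10^5) / (2.963)²
       = 324.0 / 8.777 = 36.92.

36.9 solar radii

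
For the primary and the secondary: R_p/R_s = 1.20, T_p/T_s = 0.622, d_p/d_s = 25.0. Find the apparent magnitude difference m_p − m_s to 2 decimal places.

8.66

L_p/L_s = (1.20)²(0.622)⁴ = 0.2155.
F_p/F_s = (L_p/L_s)/(d_p/d_s)² = 0.2155/625.0 = 3.449×10^-4.
m_p − m_s = −2.5 log₁₀(3.449×10^-4) = 8.66.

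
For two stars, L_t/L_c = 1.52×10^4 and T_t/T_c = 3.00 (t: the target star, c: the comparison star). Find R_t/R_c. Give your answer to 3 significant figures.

13.7

L ∝ R²T⁴ gives R ∝ √L / T², so
R_t/R_c = √(1.52×10^4) / (3.00)² = 123.3 / 9.000 = 13.70.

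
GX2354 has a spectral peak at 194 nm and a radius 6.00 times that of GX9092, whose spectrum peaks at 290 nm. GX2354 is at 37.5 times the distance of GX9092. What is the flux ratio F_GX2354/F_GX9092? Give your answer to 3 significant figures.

Wien's law: T_GX2354/T_GX9092 = λ_GX9092/λ_GX2354 = 290/194 = 1.495.
L_GX2354/L_GX9092 = (R_GX2354/R_GX9092)²(T_GX2354/T_GX9092)⁴ = (6.00)²(1.495)⁴ = 179.8.
F_GX2354/F_GX9092 = (L_GX2354/L_GX9092)/(d_GX2354/d_GX9092)² = 179.8/(37.5)² = 0.1278.

0.128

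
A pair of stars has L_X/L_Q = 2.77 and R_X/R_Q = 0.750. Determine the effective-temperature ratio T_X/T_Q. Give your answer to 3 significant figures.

L ∝ R²T⁴ gives T ∝ (L/R²)^(1/4), so
T_X/T_Q = (2.77 / 0.750²)^(1/4) = (4.924)^(1/4) = 1.490.

1.49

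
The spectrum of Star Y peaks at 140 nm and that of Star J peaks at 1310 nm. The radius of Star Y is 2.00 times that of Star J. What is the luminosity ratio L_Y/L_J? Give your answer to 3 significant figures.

Wien's law gives T ∝ 1/λ_max, so T_Y/T_J = λ_J/λ_Y = 1310/140 = 9.357.
Then L ∝ R²T⁴ gives L_Y/L_J = (2.00)² × (9.357)⁴ = 4.000 × 7666 = 3.066×10^4.

3.07×10^4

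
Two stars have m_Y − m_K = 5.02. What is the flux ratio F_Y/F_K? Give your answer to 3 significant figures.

0.00982

F_Y/F_K = 10^(−(m_Y − m_K)/2.5) = 10^(-5.02/2.5) = 10^-2.008 = 0.009817.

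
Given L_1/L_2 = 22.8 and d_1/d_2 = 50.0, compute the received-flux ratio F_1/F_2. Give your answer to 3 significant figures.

0.00912

F = L/(4πd²), so F_1/F_2 = (L_1/L_2) / (d_1/d_2)²
= 22.8 / (50.0)² = 22.8 / 2500 = 0.009120.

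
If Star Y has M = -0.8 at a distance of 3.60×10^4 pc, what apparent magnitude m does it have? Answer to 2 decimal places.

16.98

m = M + 5 log₁₀(d/10 pc) = -0.8 + 5 log₁₀(3.60×10^4/10)
  = -0.8 + 5 × 3.556 = -0.8 + 17.78 = 16.98.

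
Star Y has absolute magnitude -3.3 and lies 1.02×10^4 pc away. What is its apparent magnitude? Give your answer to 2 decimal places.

m = M + 5 log₁₀(d/10 pc) = -3.3 + 5 log₁₀(1.02×10^4/10)
  = -3.3 + 5 × 3.009 = -3.3 + 15.04 = 11.74.

11.74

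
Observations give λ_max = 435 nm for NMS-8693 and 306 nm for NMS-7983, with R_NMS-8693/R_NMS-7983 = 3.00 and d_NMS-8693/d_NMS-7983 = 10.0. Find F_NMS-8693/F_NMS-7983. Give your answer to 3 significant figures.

0.0220

Wien's law: T_NMS-8693/T_NMS-7983 = λ_NMS-7983/λ_NMS-8693 = 306/435 = 0.7034.
L_NMS-8693/L_NMS-7983 = (R_NMS-8693/R_NMS-7983)²(T_NMS-8693/T_NMS-7983)⁴ = (3.00)²(0.7034)⁴ = 2.204.
F_NMS-8693/F_NMS-7983 = (L_NMS-8693/L_NMS-7983)/(d_NMS-8693/d_NMS-7983)² = 2.204/(10.0)² = 0.02204.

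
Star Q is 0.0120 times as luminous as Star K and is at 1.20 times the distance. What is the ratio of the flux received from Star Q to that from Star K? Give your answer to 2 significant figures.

F = L/(4πd²), so F_Q/F_K = (L_Q/L_K) / (d_Q/d_K)²
= 0.0120 / (1.20)² = 0.0120 / 1.440 = 0.008333.

0.0083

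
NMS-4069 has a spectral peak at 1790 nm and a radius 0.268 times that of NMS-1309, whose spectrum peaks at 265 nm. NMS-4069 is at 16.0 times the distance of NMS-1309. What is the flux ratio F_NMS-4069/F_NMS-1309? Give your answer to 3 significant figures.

Wien's law: T_NMS-4069/T_NMS-1309 = λ_NMS-1309/λ_NMS-4069 = 265/1790 = 0.1480.
L_NMS-4069/L_NMS-1309 = (R_NMS-4069/R_NMS-1309)²(T_NMS-4069/T_NMS-1309)⁴ = (0.268)²(0.1480)⁴ = 3.450×10^-5.
F_NMS-4069/F_NMS-1309 = (L_NMS-4069/L_NMS-1309)/(d_NMS-4069/d_NMS-1309)² = 3.450×10^-5/(16.0)² = 1.348×10^-7.

1.35×10^-7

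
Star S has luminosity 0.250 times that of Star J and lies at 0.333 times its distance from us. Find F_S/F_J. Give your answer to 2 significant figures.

2.3

F = L/(4πd²), so F_S/F_J = (L_S/L_J) / (d_S/d_J)²
= 0.250 / (0.333)² = 0.250 / 0.1109 = 2.255.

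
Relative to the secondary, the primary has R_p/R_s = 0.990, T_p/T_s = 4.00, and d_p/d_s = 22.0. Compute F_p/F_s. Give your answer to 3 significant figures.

0.518

L_p/L_s = (R_p/R_s)²(T_p/T_s)⁴ = (0.990)² × (4.00)⁴ = 250.9.
F_p/F_s = (L_p/L_s)/(d_p/d_s)² = 250.9 / (22.0)² = 0.5184.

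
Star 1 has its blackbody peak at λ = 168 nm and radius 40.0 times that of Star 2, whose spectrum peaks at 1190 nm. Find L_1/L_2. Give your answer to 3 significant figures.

Wien's law gives T ∝ 1/λ_max, so T_1/T_2 = λ_2/λ_1 = 1190/168 = 7.083.
Then L ∝ R²T⁴ gives L_1/L_2 = (40.0)² × (7.083)⁴ = 1600 × 2517 = 4.028×10^6.

4.03×10^6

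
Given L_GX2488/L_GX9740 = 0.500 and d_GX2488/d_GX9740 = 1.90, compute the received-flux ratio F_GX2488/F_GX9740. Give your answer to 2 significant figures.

F = L/(4πd²), so F_GX2488/F_GX9740 = (L_GX2488/L_GX9740) / (d_GX2488/d_GX9740)²
= 0.500 / (1.90)² = 0.500 / 3.610 = 0.1385.

0.14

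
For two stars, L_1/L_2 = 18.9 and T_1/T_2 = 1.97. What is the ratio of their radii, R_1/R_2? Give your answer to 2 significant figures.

1.1

L ∝ R²T⁴ gives R ∝ √L / T², so
R_1/R_2 = √(18.9) / (1.97)² = 4.347 / 3.881 = 1.120.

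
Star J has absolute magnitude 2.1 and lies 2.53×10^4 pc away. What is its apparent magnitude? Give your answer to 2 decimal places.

m = M + 5 log₁₀(d/10 pc) = 2.1 + 5 log₁₀(2.53×10^4/10)
  = 2.1 + 5 × 3.403 = 2.1 + 17.02 = 19.12.

19.12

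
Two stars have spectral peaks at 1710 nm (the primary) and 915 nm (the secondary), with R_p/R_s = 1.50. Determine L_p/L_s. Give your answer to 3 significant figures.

0.184

Wien's law gives T ∝ 1/λ_max, so T_p/T_s = λ_s/λ_p = 915/1710 = 0.5351.
Then L ∝ R²T⁴ gives L_p/L_s = (1.50)² × (0.5351)⁴ = 2.250 × 0.08198 = 0.1845.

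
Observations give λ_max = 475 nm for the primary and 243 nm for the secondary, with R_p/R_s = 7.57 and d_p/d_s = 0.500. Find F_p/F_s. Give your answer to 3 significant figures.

15.7

Wien's law: T_p/T_s = λ_s/λ_p = 243/475 = 0.5116.
L_p/L_s = (R_p/R_s)²(T_p/T_s)⁴ = (7.57)²(0.5116)⁴ = 3.925.
F_p/F_s = (L_p/L_s)/(d_p/d_s)² = 3.925/(0.500)² = 15.70.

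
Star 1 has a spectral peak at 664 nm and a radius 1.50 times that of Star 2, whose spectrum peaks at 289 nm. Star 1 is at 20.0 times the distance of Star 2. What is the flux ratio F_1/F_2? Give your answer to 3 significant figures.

2.02×10^-4

Wien's law: T_1/T_2 = λ_2/λ_1 = 289/664 = 0.4352.
L_1/L_2 = (R_1/R_2)²(T_1/T_2)⁴ = (1.50)²(0.4352)⁴ = 0.08074.
F_1/F_2 = (L_1/L_2)/(d_1/d_2)² = 0.08074/(20.0)² = 2.019×10^-4.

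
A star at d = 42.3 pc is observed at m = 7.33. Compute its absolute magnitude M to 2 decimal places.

M = m − 5 log₁₀(d/10 pc) = 7.33 − 5 log₁₀(42.3/10)
  = 7.33 − 5 × 0.626 = 7.33 − 3.13 = 4.20.

4.20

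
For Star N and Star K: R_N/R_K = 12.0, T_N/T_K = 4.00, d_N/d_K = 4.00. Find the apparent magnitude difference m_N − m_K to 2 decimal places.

L_N/L_K = (12.0)²(4.00)⁴ = 3.686×10^4.
F_N/F_K = (L_N/L_K)/(d_N/d_K)² = 3.686×10^4/16.00 = 2304.
m_N − m_K = −2.5 log₁₀(2304) = -8.41.

-8.41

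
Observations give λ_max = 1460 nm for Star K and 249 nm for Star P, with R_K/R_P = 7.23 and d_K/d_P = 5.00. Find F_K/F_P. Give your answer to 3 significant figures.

0.00177

Wien's law: T_K/T_P = λ_P/λ_K = 249/1460 = 0.1705.
L_K/L_P = (R_K/R_P)²(T_K/T_P)⁴ = (7.23)²(0.1705)⁴ = 0.04422.
F_K/F_P = (L_K/L_P)/(d_K/d_P)² = 0.04422/(5.00)² = 0.001769.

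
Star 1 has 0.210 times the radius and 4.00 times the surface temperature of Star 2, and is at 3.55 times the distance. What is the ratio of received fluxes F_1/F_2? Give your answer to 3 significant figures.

L_1/L_2 = (R_1/R_2)²(T_1/T_2)⁴ = (0.210)² × (4.00)⁴ = 11.29.
F_1/F_2 = (L_1/L_2)/(d_1/d_2)² = 11.29 / (3.55)² = 0.8958.

0.896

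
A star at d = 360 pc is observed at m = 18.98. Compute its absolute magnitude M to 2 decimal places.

11.20

M = m − 5 log₁₀(d/10 pc) = 18.98 − 5 log₁₀(360/10)
  = 18.98 − 5 × 1.556 = 18.98 − 7.78 = 11.20.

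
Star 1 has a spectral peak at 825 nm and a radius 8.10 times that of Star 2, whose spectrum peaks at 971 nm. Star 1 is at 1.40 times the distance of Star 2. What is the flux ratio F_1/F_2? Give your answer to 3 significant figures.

64.2

Wien's law: T_1/T_2 = λ_2/λ_1 = 971/825 = 1.177.
L_1/L_2 = (R_1/R_2)²(T_1/T_2)⁴ = (8.10)²(1.177)⁴ = 125.9.
F_1/F_2 = (L_1/L_2)/(d_1/d_2)² = 125.9/(1.40)² = 64.24.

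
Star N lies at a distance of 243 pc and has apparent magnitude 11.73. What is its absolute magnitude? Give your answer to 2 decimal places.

4.80

M = m − 5 log₁₀(d/10 pc) = 11.73 − 5 log₁₀(243/10)
  = 11.73 − 5 × 1.386 = 11.73 − 6.93 = 4.80.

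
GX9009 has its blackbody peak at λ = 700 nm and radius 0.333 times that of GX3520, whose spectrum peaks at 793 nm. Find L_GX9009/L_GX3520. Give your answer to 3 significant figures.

Wien's law gives T ∝ 1/λ_max, so T_GX9009/T_GX3520 = λ_GX3520/λ_GX9009 = 793/700 = 1.133.
Then L ∝ R²T⁴ gives L_GX9009/L_GX3520 = (0.333)² × (1.133)⁴ = 0.1109 × 1.647 = 0.1826.

0.183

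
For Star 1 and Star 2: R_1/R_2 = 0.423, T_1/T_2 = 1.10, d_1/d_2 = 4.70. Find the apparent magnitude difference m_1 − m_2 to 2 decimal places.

L_1/L_2 = (0.423)²(1.10)⁴ = 0.2620.
F_1/F_2 = (L_1/L_2)/(d_1/d_2)² = 0.2620/22.09 = 0.01186.
m_1 − m_2 = −2.5 log₁₀(0.01186) = 4.81.

4.81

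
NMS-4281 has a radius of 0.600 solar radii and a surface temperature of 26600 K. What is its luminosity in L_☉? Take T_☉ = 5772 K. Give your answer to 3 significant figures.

L/L_☉ = (R/R_☉)² (T/T_☉)⁴ = (0.600)² × (26600/5772)⁴
       = 0.3600 × (4.608)⁴ = 0.3600 × 451.0 = 162.4.

162 L_☉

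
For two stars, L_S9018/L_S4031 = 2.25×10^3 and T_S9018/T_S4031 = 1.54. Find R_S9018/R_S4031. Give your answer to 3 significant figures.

20.0

L ∝ R²T⁴ gives R ∝ √L / T², so
R_S9018/R_S4031 = √(2.25×10^3) / (1.54)² = 47.43 / 2.372 = 20.00.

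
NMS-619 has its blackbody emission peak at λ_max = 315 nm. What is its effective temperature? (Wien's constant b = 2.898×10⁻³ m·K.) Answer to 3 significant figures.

9.20×10^3 K

T = b/λ_max = 2.898×10⁻³ / (315×10⁻⁹) = 9200 K.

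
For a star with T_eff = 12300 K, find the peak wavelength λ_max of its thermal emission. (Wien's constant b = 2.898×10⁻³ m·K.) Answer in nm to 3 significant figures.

236 nm

λ_max = b/T = 2.898×10⁻³ / 12300 = 2.36×10^-7 m = 235.6 nm.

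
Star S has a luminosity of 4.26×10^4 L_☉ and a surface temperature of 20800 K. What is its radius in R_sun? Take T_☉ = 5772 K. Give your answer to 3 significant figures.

15.9 R_sun

R/R_☉ = √(L/L_☉) / (T/T_☉)² = √(4.26×10^4) / (3.604)²
       = 206.4 / 12.99 = 15.89.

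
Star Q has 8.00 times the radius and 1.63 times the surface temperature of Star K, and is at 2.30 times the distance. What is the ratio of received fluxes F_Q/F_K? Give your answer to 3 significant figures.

85.4

L_Q/L_K = (R_Q/R_K)²(T_Q/T_K)⁴ = (8.00)² × (1.63)⁴ = 451.8.
F_Q/F_K = (L_Q/L_K)/(d_Q/d_K)² = 451.8 / (2.30)² = 85.40.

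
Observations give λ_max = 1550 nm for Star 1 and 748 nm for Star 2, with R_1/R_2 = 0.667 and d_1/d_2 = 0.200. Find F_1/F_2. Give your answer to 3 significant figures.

Wien's law: T_1/T_2 = λ_2/λ_1 = 748/1550 = 0.4826.
L_1/L_2 = (R_1/R_2)²(T_1/T_2)⁴ = (0.667)²(0.4826)⁴ = 0.02413.
F_1/F_2 = (L_1/L_2)/(d_1/d_2)² = 0.02413/(0.200)² = 0.6032.

0.603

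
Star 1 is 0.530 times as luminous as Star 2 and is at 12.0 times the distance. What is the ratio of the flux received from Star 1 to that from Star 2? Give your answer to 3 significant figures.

0.00368

F = L/(4πd²), so F_1/F_2 = (L_1/L_2) / (d_1/d_2)²
= 0.530 / (12.0)² = 0.530 / 144.0 = 0.003681.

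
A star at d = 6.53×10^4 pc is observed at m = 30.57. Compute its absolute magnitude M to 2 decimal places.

11.50

M = m − 5 log₁₀(d/10 pc) = 30.57 − 5 log₁₀(6.53×10^4/10)
  = 30.57 − 5 × 3.815 = 30.57 − 19.07 = 11.50.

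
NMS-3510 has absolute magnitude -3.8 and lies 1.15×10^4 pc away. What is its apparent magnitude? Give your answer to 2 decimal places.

11.50

m = M + 5 log₁₀(d/10 pc) = -3.8 + 5 log₁₀(1.15×10^4/10)
  = -3.8 + 5 × 3.061 = -3.8 + 15.30 = 11.50.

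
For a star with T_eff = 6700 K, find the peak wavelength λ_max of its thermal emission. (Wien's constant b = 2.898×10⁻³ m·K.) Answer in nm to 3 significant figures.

433 nm

λ_max = b/T = 2.898×10⁻³ / 6700 = 4.33×10^-7 m = 432.5 nm.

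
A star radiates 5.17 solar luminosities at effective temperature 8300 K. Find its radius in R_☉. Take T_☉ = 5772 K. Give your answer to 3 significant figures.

R/R_☉ = √(L/L_☉) / (T/T_☉)² = √(5.17) / (1.438)²
       = 2.274 / 2.068 = 1.100.

1.10 R_☉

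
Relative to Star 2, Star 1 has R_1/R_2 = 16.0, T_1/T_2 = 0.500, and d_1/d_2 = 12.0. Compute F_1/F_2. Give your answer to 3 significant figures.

0.111

L_1/L_2 = (R_1/R_2)²(T_1/T_2)⁴ = (16.0)² × (0.500)⁴ = 16.00.
F_1/F_2 = (L_1/L_2)/(d_1/d_2)² = 16.00 / (12.0)² = 0.1111.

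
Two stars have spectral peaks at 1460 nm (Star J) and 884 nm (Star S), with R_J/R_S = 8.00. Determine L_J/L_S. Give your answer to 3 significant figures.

8.60

Wien's law gives T ∝ 1/λ_max, so T_J/T_S = λ_S/λ_J = 884/1460 = 0.6055.
Then L ∝ R²T⁴ gives L_J/L_S = (8.00)² × (0.6055)⁴ = 64.00 × 0.1344 = 8.602.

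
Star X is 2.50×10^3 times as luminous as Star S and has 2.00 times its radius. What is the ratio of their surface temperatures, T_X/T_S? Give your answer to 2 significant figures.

L ∝ R²T⁴ gives T ∝ (L/R²)^(1/4), so
T_X/T_S = (2.50×10^3 / 2.00²)^(1/4) = (625.0)^(1/4) = 5.000.

5.0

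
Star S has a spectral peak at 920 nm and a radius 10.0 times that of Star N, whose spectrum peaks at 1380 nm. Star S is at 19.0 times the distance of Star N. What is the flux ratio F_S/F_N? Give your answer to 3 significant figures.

1.40

Wien's law: T_S/T_N = λ_N/λ_S = 1380/920 = 1.500.
L_S/L_N = (R_S/R_N)²(T_S/T_N)⁴ = (10.0)²(1.500)⁴ = 506.2.
F_S/F_N = (L_S/L_N)/(d_S/d_N)² = 506.2/(19.0)² = 1.402.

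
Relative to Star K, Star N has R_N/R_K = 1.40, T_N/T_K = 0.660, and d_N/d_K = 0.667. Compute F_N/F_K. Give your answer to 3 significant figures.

0.836

L_N/L_K = (R_N/R_K)²(T_N/T_K)⁴ = (1.40)² × (0.660)⁴ = 0.3719.
F_N/F_K = (L_N/L_K)/(d_N/d_K)² = 0.3719 / (0.667)² = 0.8359.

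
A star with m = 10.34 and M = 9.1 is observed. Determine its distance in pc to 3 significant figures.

m − M = 5 log₁₀(d/10 pc)
10.34 − (9.1) = 1.24 = 5 log₁₀(d/10)
d = 10 × 10^(1.24/5) = 10 × 10^0.248 = 17.70 pc.

17.7 pc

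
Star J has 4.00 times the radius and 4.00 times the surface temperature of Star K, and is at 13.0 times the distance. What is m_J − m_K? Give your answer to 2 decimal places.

-3.46

L_J/L_K = (4.00)²(4.00)⁴ = 4096.
F_J/F_K = (L_J/L_K)/(d_J/d_K)² = 4096/169.0 = 24.24.
m_J − m_K = −2.5 log₁₀(24.24) = -3.46.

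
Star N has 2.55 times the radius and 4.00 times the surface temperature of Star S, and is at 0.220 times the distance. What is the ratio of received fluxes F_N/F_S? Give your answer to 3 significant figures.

L_N/L_S = (R_N/R_S)²(T_N/T_S)⁴ = (2.55)² × (4.00)⁴ = 1665.
F_N/F_S = (L_N/L_S)/(d_N/d_S)² = 1665 / (0.220)² = 3.439×10^4.

3.44×10^4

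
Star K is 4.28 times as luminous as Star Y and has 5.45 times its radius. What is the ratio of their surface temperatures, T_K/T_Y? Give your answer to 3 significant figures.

0.616

L ∝ R²T⁴ gives T ∝ (L/R²)^(1/4), so
T_K/T_Y = (4.28 / 5.45²)^(1/4) = (0.1441)^(1/4) = 0.6161.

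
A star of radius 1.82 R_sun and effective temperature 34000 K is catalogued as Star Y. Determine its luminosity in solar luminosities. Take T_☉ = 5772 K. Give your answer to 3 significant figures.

L/L_☉ = (R/R_☉)² (T/T_☉)⁴ = (1.82)² × (34000/5772)⁴
       = 3.312 × (5.891)⁴ = 3.312 × 1204 = 3988.

3.99×10^3 solar luminosities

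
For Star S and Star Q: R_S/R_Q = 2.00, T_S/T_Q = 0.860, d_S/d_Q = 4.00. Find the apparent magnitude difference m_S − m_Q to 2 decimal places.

L_S/L_Q = (2.00)²(0.860)⁴ = 2.188.
F_S/F_Q = (L_S/L_Q)/(d_S/d_Q)² = 2.188/16.00 = 0.1368.
m_S − m_Q = −2.5 log₁₀(0.1368) = 2.16.

2.16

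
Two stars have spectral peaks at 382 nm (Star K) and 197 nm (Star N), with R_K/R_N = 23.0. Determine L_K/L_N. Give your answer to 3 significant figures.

Wien's law gives T ∝ 1/λ_max, so T_K/T_N = λ_N/λ_K = 197/382 = 0.5157.
Then L ∝ R²T⁴ gives L_K/L_N = (23.0)² × (0.5157)⁴ = 529.0 × 0.07073 = 37.42.

37.4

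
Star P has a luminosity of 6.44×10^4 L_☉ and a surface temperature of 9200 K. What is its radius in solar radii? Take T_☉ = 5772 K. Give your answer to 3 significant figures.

99.9 solar radii

R/R_☉ = √(L/L_☉) / (T/T_☉)² = √(6.44×10^4) / (1.594)²
       = 253.8 / 2.541 = 99.89.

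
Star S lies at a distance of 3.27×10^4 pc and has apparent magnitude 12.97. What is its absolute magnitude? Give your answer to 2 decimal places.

M = m − 5 log₁₀(d/10 pc) = 12.97 − 5 log₁₀(3.27×10^4/10)
  = 12.97 − 5 × 3.515 = 12.97 − 17.57 = -4.60.

-4.60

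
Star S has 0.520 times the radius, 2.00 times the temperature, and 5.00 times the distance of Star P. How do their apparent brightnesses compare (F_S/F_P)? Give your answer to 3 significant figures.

0.173

L_S/L_P = (R_S/R_P)²(T_S/T_P)⁴ = (0.520)² × (2.00)⁴ = 4.326.
F_S/F_P = (L_S/L_P)/(d_S/d_P)² = 4.326 / (5.00)² = 0.1731.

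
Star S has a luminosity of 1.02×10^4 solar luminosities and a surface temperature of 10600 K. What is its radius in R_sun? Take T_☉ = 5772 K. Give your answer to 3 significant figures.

29.9 R_sun

R/R_☉ = √(L/L_☉) / (T/T_☉)² = √(1.02×10^4) / (1.836)²
       = 101.0 / 3.373 = 29.95.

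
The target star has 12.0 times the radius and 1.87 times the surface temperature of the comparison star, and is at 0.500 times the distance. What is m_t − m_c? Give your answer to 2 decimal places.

-9.62

L_t/L_c = (12.0)²(1.87)⁴ = 1761.
F_t/F_c = (L_t/L_c)/(d_t/d_c)² = 1761/0.2500 = 7044.
m_t − m_c = −2.5 log₁₀(7044) = -9.62.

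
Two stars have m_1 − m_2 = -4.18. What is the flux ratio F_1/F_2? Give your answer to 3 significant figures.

F_1/F_2 = 10^(−(m_1 − m_2)/2.5) = 10^(4.18/2.5) = 10^1.672 = 46.99.

47.0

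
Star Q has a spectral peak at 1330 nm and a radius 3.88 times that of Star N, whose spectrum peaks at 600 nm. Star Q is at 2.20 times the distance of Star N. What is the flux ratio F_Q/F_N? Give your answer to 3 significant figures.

Wien's law: T_Q/T_N = λ_N/λ_Q = 600/1330 = 0.4511.
L_Q/L_N = (R_Q/R_N)²(T_Q/T_N)⁴ = (3.88)²(0.4511)⁴ = 0.6235.
F_Q/F_N = (L_Q/L_N)/(d_Q/d_N)² = 0.6235/(2.20)² = 0.1288.

0.129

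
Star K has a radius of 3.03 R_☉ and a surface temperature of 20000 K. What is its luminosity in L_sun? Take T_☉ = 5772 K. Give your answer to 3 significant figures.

L/L_☉ = (R/R_☉)² (T/T_☉)⁴ = (3.03)² × (20000/5772)⁴
       = 9.181 × (3.465)⁴ = 9.181 × 144.2 = 1323.

1.32×10^3 L_sun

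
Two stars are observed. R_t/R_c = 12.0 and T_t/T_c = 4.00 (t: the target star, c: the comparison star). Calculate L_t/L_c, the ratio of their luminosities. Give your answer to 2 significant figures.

3.7×10^4

From the Stefan–Boltzmann law, L ∝ R²T⁴, so
L_t/L_c = (R_t/R_c)² (T_t/T_c)⁴ = (12.0)² × (4.00)⁴ = 144.0 × 256.0 = 3.686×10^4.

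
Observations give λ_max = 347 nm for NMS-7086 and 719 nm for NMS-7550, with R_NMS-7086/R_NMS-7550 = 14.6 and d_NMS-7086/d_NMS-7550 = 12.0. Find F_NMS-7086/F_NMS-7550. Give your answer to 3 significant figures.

27.3

Wien's law: T_NMS-7086/T_NMS-7550 = λ_NMS-7550/λ_NMS-7086 = 719/347 = 2.072.
L_NMS-7086/L_NMS-7550 = (R_NMS-7086/R_NMS-7550)²(T_NMS-7086/T_NMS-7550)⁴ = (14.6)²(2.072)⁴ = 3929.
F_NMS-7086/F_NMS-7550 = (L_NMS-7086/L_NMS-7550)/(d_NMS-7086/d_NMS-7550)² = 3929/(12.0)² = 27.29.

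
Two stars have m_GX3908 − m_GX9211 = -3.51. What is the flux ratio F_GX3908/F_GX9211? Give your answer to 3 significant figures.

F_GX3908/F_GX9211 = 10^(−(m_GX3908 − m_GX9211)/2.5) = 10^(3.51/2.5) = 10^1.404 = 25.35.

25.4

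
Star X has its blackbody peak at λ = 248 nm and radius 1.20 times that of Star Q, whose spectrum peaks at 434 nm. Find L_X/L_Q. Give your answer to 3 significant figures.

13.5

Wien's law gives T ∝ 1/λ_max, so T_X/T_Q = λ_Q/λ_X = 434/248 = 1.750.
Then L ∝ R²T⁴ gives L_X/L_Q = (1.20)² × (1.750)⁴ = 1.440 × 9.379 = 13.51.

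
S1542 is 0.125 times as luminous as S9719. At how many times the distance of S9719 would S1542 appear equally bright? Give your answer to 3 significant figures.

Equal flux requires L_S1542/d_S1542² = L_S9719/d_S9719², so d_S1542/d_S9719 = √(L_S1542/L_S9719)
= √(0.125) = 0.3536.

0.354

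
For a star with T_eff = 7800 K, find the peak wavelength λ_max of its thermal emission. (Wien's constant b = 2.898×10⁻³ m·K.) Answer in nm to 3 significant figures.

372 nm

λ_max = b/T = 2.898×10⁻³ / 7800 = 3.72×10^-7 m = 371.5 nm.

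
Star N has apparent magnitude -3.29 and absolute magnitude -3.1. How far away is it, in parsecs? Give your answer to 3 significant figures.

9.16 pc

m − M = 5 log₁₀(d/10 pc)
-3.29 − (-3.1) = -0.19 = 5 log₁₀(d/10)
d = 10 × 10^(-0.19/5) = 10 × 10^-0.038 = 9.162 pc.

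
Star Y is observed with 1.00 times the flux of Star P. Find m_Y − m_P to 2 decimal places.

m_Y − m_P = −2.5 log₁₀(F_Y/F_P) = −2.5 log₁₀(1.00) = −2.5 × (0.000) = -0.000.

-0.00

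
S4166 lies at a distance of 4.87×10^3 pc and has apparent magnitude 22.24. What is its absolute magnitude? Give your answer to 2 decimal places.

8.80

M = m − 5 log₁₀(d/10 pc) = 22.24 − 5 log₁₀(4.87×10^3/10)
  = 22.24 − 5 × 2.688 = 22.24 − 13.44 = 8.80.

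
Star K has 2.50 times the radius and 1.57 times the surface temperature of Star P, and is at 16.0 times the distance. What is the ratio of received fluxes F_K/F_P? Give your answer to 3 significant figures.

L_K/L_P = (R_K/R_P)²(T_K/T_P)⁴ = (2.50)² × (1.57)⁴ = 37.97.
F_K/F_P = (L_K/L_P)/(d_K/d_P)² = 37.97 / (16.0)² = 0.1483.

0.148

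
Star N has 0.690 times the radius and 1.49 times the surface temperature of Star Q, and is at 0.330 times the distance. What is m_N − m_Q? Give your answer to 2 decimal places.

L_N/L_Q = (0.690)²(1.49)⁴ = 2.347.
F_N/F_Q = (L_N/L_Q)/(d_N/d_Q)² = 2.347/0.1089 = 21.55.
m_N − m_Q = −2.5 log₁₀(21.55) = -3.33.

-3.33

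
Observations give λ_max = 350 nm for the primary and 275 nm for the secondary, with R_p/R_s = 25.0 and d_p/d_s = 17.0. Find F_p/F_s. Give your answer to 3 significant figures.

0.824

Wien's law: T_p/T_s = λ_s/λ_p = 275/350 = 0.7857.
L_p/L_s = (R_p/R_s)²(T_p/T_s)⁴ = (25.0)²(0.7857)⁴ = 238.2.
F_p/F_s = (L_p/L_s)/(d_p/d_s)² = 238.2/(17.0)² = 0.8242.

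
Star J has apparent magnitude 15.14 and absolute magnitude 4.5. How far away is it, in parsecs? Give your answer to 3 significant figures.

1.34×10^3 pc

m − M = 5 log₁₀(d/10 pc)
15.14 − (4.5) = 10.64 = 5 log₁₀(d/10)
d = 10 × 10^(10.64/5) = 10 × 10^2.128 = 1343 pc.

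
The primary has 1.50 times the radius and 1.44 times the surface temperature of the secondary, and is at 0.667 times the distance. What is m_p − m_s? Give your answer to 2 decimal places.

-3.34

L_p/L_s = (1.50)²(1.44)⁴ = 9.675.
F_p/F_s = (L_p/L_s)/(d_p/d_s)² = 9.675/0.4449 = 21.75.
m_p − m_s = −2.5 log₁₀(21.75) = -3.34.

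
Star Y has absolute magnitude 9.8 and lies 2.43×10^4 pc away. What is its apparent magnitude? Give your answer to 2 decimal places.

m = M + 5 log₁₀(d/10 pc) = 9.8 + 5 log₁₀(2.43×10^4/10)
  = 9.8 + 5 × 3.386 = 9.8 + 16.93 = 26.73.

26.73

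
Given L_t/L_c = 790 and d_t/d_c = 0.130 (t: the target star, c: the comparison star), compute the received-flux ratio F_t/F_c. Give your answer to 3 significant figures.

4.67×10^4

F = L/(4πd²), so F_t/F_c = (L_t/L_c) / (d_t/d_c)²
= 790 / (0.130)² = 790 / 0.01690 = 4.675×10^4.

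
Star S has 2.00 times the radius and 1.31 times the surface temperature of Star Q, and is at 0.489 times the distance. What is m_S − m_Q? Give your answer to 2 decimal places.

-4.23

L_S/L_Q = (2.00)²(1.31)⁴ = 11.78.
F_S/F_Q = (L_S/L_Q)/(d_S/d_Q)² = 11.78/0.2391 = 49.26.
m_S − m_Q = −2.5 log₁₀(49.26) = -4.23.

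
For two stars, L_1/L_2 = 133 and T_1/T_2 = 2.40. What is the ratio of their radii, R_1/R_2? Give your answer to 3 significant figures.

2.00

L ∝ R²T⁴ gives R ∝ √L / T², so
R_1/R_2 = √(133) / (2.40)² = 11.53 / 5.760 = 2.002.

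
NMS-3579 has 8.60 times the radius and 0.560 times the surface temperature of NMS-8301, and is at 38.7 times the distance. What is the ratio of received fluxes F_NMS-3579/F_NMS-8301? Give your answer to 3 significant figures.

0.00486

L_NMS-3579/L_NMS-8301 = (R_NMS-3579/R_NMS-8301)²(T_NMS-3579/T_NMS-8301)⁴ = (8.60)² × (0.560)⁴ = 7.274.
F_NMS-3579/F_NMS-8301 = (L_NMS-3579/L_NMS-8301)/(d_NMS-3579/d_NMS-8301)² = 7.274 / (38.7)² = 0.004857.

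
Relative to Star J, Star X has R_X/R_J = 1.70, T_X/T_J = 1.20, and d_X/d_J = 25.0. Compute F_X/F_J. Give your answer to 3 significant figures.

L_X/L_J = (R_X/R_J)²(T_X/T_J)⁴ = (1.70)² × (1.20)⁴ = 5.993.
F_X/F_J = (L_X/L_J)/(d_X/d_J)² = 5.993 / (25.0)² = 0.009588.

0.00959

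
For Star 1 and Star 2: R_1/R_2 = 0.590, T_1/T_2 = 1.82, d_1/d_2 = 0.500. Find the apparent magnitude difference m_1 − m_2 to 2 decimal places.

L_1/L_2 = (0.590)²(1.82)⁴ = 3.819.
F_1/F_2 = (L_1/L_2)/(d_1/d_2)² = 3.819/0.2500 = 15.28.
m_1 − m_2 = −2.5 log₁₀(15.28) = -2.96.

-2.96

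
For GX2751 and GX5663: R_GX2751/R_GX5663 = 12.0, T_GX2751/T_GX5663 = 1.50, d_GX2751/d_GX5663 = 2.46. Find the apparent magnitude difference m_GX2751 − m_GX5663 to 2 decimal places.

L_GX2751/L_GX5663 = (12.0)²(1.50)⁴ = 729.0.
F_GX2751/F_GX5663 = (L_GX2751/L_GX5663)/(d_GX2751/d_GX5663)² = 729.0/6.052 = 120.5.
m_GX2751 − m_GX5663 = −2.5 log₁₀(120.5) = -5.20.

-5.20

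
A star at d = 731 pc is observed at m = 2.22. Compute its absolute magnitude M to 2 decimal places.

-7.10

M = m − 5 log₁₀(d/10 pc) = 2.22 − 5 log₁₀(731/10)
  = 2.22 − 5 × 1.864 = 2.22 − 9.32 = -7.10.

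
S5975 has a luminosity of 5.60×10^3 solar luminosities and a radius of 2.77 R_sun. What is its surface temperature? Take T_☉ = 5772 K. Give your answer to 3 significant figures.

3.00×10^4 K

T/T_☉ = (L/L_☉)^(1/4) / (R/R_☉)^(1/2)
T = 5772 × (5.60×10^3)^(1/4) / √(2.77) = 5772 × 8.651 / 1.664 = 3.000×10^4 K.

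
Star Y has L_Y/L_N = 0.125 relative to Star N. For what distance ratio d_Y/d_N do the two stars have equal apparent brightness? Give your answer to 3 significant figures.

Equal flux requires L_Y/d_Y² = L_N/d_N², so d_Y/d_N = √(L_Y/L_N)
= √(0.125) = 0.3536.

0.354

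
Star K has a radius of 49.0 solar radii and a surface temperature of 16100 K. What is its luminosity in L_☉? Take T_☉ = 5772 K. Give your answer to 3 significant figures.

L/L_☉ = (R/R_☉)² (T/T_☉)⁴ = (49.0)² × (16100/5772)⁴
       = 2401 × (2.789)⁴ = 2401 × 60.53 = 1.453×10^5.

1.45×10^5 L_☉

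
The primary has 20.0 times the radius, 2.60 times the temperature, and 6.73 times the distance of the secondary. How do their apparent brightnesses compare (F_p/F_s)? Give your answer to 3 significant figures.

L_p/L_s = (R_p/R_s)²(T_p/T_s)⁴ = (20.0)² × (2.60)⁴ = 1.828×10^4.
F_p/F_s = (L_p/L_s)/(d_p/d_s)² = 1.828×10^4 / (6.73)² = 403.6.

404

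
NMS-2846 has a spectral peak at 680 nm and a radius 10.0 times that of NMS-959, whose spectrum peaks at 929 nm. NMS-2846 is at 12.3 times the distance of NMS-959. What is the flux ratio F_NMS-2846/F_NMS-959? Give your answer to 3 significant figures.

2.30

Wien's law: T_NMS-2846/T_NMS-959 = λ_NMS-959/λ_NMS-2846 = 929/680 = 1.366.
L_NMS-2846/L_NMS-959 = (R_NMS-2846/R_NMS-959)²(T_NMS-2846/T_NMS-959)⁴ = (10.0)²(1.366)⁴ = 348.4.
F_NMS-2846/F_NMS-959 = (L_NMS-2846/L_NMS-959)/(d_NMS-2846/d_NMS-959)² = 348.4/(12.3)² = 2.303.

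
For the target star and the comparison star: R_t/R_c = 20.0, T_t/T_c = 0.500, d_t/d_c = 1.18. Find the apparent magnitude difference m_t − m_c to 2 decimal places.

L_t/L_c = (20.0)²(0.500)⁴ = 25.00.
F_t/F_c = (L_t/L_c)/(d_t/d_c)² = 25.00/1.392 = 17.95.
m_t − m_c = −2.5 log₁₀(17.95) = -3.14.

-3.14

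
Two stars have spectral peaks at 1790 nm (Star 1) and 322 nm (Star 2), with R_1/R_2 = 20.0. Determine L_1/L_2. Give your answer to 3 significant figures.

0.419

Wien's law gives T ∝ 1/λ_max, so T_1/T_2 = λ_2/λ_1 = 322/1790 = 0.1799.
Then L ∝ R²T⁴ gives L_1/L_2 = (20.0)² × (0.1799)⁴ = 400.0 × 0.001047 = 0.4189.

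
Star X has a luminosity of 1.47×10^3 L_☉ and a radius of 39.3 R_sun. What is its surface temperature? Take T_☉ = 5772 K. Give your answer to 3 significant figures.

5.70×10^3 K

T/T_☉ = (L/L_☉)^(1/4) / (R/R_☉)^(1/2)
T = 5772 × (1.47×10^3)^(1/4) / √(39.3) = 5772 × 6.192 / 6.269 = 5701 K.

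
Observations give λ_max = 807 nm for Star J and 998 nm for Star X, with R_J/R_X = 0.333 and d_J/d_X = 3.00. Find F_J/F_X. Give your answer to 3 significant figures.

0.0288

Wien's law: T_J/T_X = λ_X/λ_J = 998/807 = 1.237.
L_J/L_X = (R_J/R_X)²(T_J/T_X)⁴ = (0.333)²(1.237)⁴ = 0.2594.
F_J/F_X = (L_J/L_X)/(d_J/d_X)² = 0.2594/(3.00)² = 0.02882.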